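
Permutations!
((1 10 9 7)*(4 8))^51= (1 7 9 10)(4 8)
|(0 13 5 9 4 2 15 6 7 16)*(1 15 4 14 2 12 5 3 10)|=18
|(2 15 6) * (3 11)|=6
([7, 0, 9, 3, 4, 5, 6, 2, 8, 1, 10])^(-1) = [1, 9, 7, 3, 4, 5, 6, 0, 8, 2, 10]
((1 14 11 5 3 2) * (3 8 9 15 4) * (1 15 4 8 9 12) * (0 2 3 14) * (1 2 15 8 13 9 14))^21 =((0 15 13 9 4 1)(2 8 12)(5 14 11))^21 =(0 9)(1 13)(4 15)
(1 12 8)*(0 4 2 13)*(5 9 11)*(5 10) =[4, 12, 13, 3, 2, 9, 6, 7, 1, 11, 5, 10, 8, 0] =(0 4 2 13)(1 12 8)(5 9 11 10)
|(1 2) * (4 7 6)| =|(1 2)(4 7 6)| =6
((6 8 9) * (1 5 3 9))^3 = (1 9)(3 8)(5 6) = ((1 5 3 9 6 8))^3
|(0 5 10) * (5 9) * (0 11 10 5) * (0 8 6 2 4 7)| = 14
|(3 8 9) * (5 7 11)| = 3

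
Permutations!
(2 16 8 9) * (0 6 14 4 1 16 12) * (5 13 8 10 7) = [6, 16, 12, 3, 1, 13, 14, 5, 9, 2, 7, 11, 0, 8, 4, 15, 10] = (0 6 14 4 1 16 10 7 5 13 8 9 2 12)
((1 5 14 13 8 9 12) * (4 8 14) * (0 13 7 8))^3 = (0 7 12 4 14 9 5 13 8 1)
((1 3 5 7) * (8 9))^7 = ((1 3 5 7)(8 9))^7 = (1 7 5 3)(8 9)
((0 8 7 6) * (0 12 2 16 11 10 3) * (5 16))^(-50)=(0 2 3 12 10 6 11 7 16 8 5)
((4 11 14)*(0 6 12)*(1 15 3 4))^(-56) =((0 6 12)(1 15 3 4 11 14))^(-56) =(0 6 12)(1 11 3)(4 15 14)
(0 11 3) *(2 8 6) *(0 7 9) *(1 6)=(0 11 3 7 9)(1 6 2 8)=[11, 6, 8, 7, 4, 5, 2, 9, 1, 0, 10, 3]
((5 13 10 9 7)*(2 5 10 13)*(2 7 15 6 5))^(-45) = (5 9)(6 10)(7 15)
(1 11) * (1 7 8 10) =[0, 11, 2, 3, 4, 5, 6, 8, 10, 9, 1, 7] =(1 11 7 8 10)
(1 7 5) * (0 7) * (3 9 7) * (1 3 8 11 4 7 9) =(0 8 11 4 7 5 3 1) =[8, 0, 2, 1, 7, 3, 6, 5, 11, 9, 10, 4]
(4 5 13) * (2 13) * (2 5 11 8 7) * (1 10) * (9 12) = (1 10)(2 13 4 11 8 7)(9 12) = [0, 10, 13, 3, 11, 5, 6, 2, 7, 12, 1, 8, 9, 4]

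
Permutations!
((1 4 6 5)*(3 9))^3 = ((1 4 6 5)(3 9))^3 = (1 5 6 4)(3 9)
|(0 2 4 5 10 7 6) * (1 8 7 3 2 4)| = |(0 4 5 10 3 2 1 8 7 6)| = 10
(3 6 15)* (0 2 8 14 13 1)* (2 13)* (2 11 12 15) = (0 13 1)(2 8 14 11 12 15 3 6) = [13, 0, 8, 6, 4, 5, 2, 7, 14, 9, 10, 12, 15, 1, 11, 3]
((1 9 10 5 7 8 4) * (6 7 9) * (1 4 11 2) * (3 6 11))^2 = ((1 11 2)(3 6 7 8)(5 9 10))^2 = (1 2 11)(3 7)(5 10 9)(6 8)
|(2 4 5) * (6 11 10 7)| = |(2 4 5)(6 11 10 7)| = 12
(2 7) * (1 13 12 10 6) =[0, 13, 7, 3, 4, 5, 1, 2, 8, 9, 6, 11, 10, 12] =(1 13 12 10 6)(2 7)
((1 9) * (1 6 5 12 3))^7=(1 9 6 5 12 3)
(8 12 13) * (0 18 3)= (0 18 3)(8 12 13)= [18, 1, 2, 0, 4, 5, 6, 7, 12, 9, 10, 11, 13, 8, 14, 15, 16, 17, 3]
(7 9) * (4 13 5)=(4 13 5)(7 9)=[0, 1, 2, 3, 13, 4, 6, 9, 8, 7, 10, 11, 12, 5]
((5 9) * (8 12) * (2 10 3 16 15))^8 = (2 16 10 15 3)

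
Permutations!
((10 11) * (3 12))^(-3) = (3 12)(10 11)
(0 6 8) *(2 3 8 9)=(0 6 9 2 3 8)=[6, 1, 3, 8, 4, 5, 9, 7, 0, 2]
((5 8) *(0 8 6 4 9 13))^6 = ((0 8 5 6 4 9 13))^6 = (0 13 9 4 6 5 8)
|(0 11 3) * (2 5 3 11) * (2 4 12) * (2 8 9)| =|(0 4 12 8 9 2 5 3)| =8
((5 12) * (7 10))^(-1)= ((5 12)(7 10))^(-1)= (5 12)(7 10)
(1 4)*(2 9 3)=[0, 4, 9, 2, 1, 5, 6, 7, 8, 3]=(1 4)(2 9 3)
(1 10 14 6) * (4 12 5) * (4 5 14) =(1 10 4 12 14 6) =[0, 10, 2, 3, 12, 5, 1, 7, 8, 9, 4, 11, 14, 13, 6]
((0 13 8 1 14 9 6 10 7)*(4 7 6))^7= ((0 13 8 1 14 9 4 7)(6 10))^7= (0 7 4 9 14 1 8 13)(6 10)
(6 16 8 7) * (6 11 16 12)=(6 12)(7 11 16 8)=[0, 1, 2, 3, 4, 5, 12, 11, 7, 9, 10, 16, 6, 13, 14, 15, 8]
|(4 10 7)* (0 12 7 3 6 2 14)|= |(0 12 7 4 10 3 6 2 14)|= 9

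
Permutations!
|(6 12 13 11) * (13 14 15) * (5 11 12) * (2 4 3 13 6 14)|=|(2 4 3 13 12)(5 11 14 15 6)|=5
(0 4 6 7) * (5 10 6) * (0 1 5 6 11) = [4, 5, 2, 3, 6, 10, 7, 1, 8, 9, 11, 0] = (0 4 6 7 1 5 10 11)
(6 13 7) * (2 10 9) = [0, 1, 10, 3, 4, 5, 13, 6, 8, 2, 9, 11, 12, 7] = (2 10 9)(6 13 7)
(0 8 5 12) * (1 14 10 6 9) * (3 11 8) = (0 3 11 8 5 12)(1 14 10 6 9) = [3, 14, 2, 11, 4, 12, 9, 7, 5, 1, 6, 8, 0, 13, 10]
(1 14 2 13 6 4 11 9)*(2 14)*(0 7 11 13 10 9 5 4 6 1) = (14)(0 7 11 5 4 13 1 2 10 9) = [7, 2, 10, 3, 13, 4, 6, 11, 8, 0, 9, 5, 12, 1, 14]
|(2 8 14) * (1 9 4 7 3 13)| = |(1 9 4 7 3 13)(2 8 14)| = 6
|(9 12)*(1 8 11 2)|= 4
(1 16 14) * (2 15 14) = [0, 16, 15, 3, 4, 5, 6, 7, 8, 9, 10, 11, 12, 13, 1, 14, 2] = (1 16 2 15 14)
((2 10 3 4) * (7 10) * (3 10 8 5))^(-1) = ((10)(2 7 8 5 3 4))^(-1) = (10)(2 4 3 5 8 7)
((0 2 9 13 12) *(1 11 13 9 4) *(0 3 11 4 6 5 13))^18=(0 6 13 3)(2 5 12 11)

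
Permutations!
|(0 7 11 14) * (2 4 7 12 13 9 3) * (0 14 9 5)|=|(14)(0 12 13 5)(2 4 7 11 9 3)|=12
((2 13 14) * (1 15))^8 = ((1 15)(2 13 14))^8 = (15)(2 14 13)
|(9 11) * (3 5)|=2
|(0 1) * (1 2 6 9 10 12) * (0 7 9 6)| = 10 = |(0 2)(1 7 9 10 12)|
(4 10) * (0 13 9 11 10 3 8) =(0 13 9 11 10 4 3 8) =[13, 1, 2, 8, 3, 5, 6, 7, 0, 11, 4, 10, 12, 9]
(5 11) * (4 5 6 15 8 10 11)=[0, 1, 2, 3, 5, 4, 15, 7, 10, 9, 11, 6, 12, 13, 14, 8]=(4 5)(6 15 8 10 11)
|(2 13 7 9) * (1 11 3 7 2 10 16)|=14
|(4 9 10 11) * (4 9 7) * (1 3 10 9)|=4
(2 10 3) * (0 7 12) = [7, 1, 10, 2, 4, 5, 6, 12, 8, 9, 3, 11, 0] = (0 7 12)(2 10 3)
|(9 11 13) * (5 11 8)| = 5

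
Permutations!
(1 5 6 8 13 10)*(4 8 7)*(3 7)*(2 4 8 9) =(1 5 6 3 7 8 13 10)(2 4 9) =[0, 5, 4, 7, 9, 6, 3, 8, 13, 2, 1, 11, 12, 10]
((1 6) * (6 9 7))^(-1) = ((1 9 7 6))^(-1) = (1 6 7 9)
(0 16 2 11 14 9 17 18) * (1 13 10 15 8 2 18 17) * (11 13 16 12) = (0 12 11 14 9 1 16 18)(2 13 10 15 8) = [12, 16, 13, 3, 4, 5, 6, 7, 2, 1, 15, 14, 11, 10, 9, 8, 18, 17, 0]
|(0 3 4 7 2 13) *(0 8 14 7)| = |(0 3 4)(2 13 8 14 7)| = 15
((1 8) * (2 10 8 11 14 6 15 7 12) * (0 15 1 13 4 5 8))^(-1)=((0 15 7 12 2 10)(1 11 14 6)(4 5 8 13))^(-1)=(0 10 2 12 7 15)(1 6 14 11)(4 13 8 5)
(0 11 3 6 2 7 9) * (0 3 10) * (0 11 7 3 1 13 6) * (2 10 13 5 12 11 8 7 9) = [9, 5, 3, 0, 4, 12, 10, 2, 7, 1, 8, 13, 11, 6] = (0 9 1 5 12 11 13 6 10 8 7 2 3)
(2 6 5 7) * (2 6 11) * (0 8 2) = (0 8 2 11)(5 7 6) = [8, 1, 11, 3, 4, 7, 5, 6, 2, 9, 10, 0]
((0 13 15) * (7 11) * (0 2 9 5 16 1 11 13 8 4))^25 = (0 8 4)(1 5 2 13 11 16 9 15 7)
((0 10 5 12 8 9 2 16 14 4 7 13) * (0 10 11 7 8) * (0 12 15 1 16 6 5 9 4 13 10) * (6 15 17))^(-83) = ((0 11 7 10 9 2 15 1 16 14 13)(4 8)(5 17 6))^(-83) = (0 2 13 9 14 10 16 7 1 11 15)(4 8)(5 17 6)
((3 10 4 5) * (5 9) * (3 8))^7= ((3 10 4 9 5 8))^7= (3 10 4 9 5 8)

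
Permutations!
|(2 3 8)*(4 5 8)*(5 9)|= 6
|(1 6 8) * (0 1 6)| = |(0 1)(6 8)| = 2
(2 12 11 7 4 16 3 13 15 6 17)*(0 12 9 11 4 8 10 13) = [12, 1, 9, 0, 16, 5, 17, 8, 10, 11, 13, 7, 4, 15, 14, 6, 3, 2] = (0 12 4 16 3)(2 9 11 7 8 10 13 15 6 17)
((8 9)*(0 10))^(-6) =((0 10)(8 9))^(-6) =(10)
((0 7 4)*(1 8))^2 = ((0 7 4)(1 8))^2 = (8)(0 4 7)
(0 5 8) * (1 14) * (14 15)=(0 5 8)(1 15 14)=[5, 15, 2, 3, 4, 8, 6, 7, 0, 9, 10, 11, 12, 13, 1, 14]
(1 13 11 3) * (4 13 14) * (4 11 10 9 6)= [0, 14, 2, 1, 13, 5, 4, 7, 8, 6, 9, 3, 12, 10, 11]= (1 14 11 3)(4 13 10 9 6)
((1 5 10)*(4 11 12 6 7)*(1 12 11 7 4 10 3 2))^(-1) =(1 2 3 5)(4 6 12 10 7)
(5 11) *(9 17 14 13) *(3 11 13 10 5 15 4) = (3 11 15 4)(5 13 9 17 14 10) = [0, 1, 2, 11, 3, 13, 6, 7, 8, 17, 5, 15, 12, 9, 10, 4, 16, 14]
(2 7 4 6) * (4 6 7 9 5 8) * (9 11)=(2 11 9 5 8 4 7 6)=[0, 1, 11, 3, 7, 8, 2, 6, 4, 5, 10, 9]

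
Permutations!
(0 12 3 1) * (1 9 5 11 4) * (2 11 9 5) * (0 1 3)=(0 12)(2 11 4 3 5 9)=[12, 1, 11, 5, 3, 9, 6, 7, 8, 2, 10, 4, 0]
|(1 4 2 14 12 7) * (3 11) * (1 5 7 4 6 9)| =|(1 6 9)(2 14 12 4)(3 11)(5 7)| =12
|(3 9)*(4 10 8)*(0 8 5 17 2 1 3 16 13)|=12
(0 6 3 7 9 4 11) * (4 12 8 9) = (0 6 3 7 4 11)(8 9 12) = [6, 1, 2, 7, 11, 5, 3, 4, 9, 12, 10, 0, 8]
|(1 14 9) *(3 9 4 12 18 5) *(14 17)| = 9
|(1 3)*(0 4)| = 2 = |(0 4)(1 3)|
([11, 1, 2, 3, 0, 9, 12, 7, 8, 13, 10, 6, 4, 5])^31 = [11, 1, 2, 3, 0, 9, 12, 7, 8, 13, 10, 6, 4, 5]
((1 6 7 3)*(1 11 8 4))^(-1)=(1 4 8 11 3 7 6)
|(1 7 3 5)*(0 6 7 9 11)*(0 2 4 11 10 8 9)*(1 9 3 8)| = |(0 6 7 8 3 5 9 10 1)(2 4 11)| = 9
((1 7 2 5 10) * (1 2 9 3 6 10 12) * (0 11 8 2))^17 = ((0 11 8 2 5 12 1 7 9 3 6 10))^17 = (0 12 6 2 9 11 1 10 5 3 8 7)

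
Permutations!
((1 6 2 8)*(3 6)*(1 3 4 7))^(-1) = ((1 4 7)(2 8 3 6))^(-1) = (1 7 4)(2 6 3 8)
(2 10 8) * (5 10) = (2 5 10 8) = [0, 1, 5, 3, 4, 10, 6, 7, 2, 9, 8]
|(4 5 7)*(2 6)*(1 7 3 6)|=7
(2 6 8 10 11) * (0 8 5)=(0 8 10 11 2 6 5)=[8, 1, 6, 3, 4, 0, 5, 7, 10, 9, 11, 2]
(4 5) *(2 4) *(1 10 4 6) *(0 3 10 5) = [3, 5, 6, 10, 0, 2, 1, 7, 8, 9, 4] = (0 3 10 4)(1 5 2 6)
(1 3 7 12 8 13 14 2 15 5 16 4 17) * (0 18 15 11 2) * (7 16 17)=(0 18 15 5 17 1 3 16 4 7 12 8 13 14)(2 11)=[18, 3, 11, 16, 7, 17, 6, 12, 13, 9, 10, 2, 8, 14, 0, 5, 4, 1, 15]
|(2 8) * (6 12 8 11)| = |(2 11 6 12 8)| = 5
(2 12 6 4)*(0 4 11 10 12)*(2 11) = [4, 1, 0, 3, 11, 5, 2, 7, 8, 9, 12, 10, 6] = (0 4 11 10 12 6 2)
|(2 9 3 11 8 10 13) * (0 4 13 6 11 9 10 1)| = |(0 4 13 2 10 6 11 8 1)(3 9)| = 18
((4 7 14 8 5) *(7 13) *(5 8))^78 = (4 14 13 5 7)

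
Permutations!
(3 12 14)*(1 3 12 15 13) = [0, 3, 2, 15, 4, 5, 6, 7, 8, 9, 10, 11, 14, 1, 12, 13] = (1 3 15 13)(12 14)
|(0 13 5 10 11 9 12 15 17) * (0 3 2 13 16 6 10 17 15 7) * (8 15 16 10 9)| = 10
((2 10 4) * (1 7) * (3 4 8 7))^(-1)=(1 7 8 10 2 4 3)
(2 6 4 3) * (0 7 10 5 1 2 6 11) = (0 7 10 5 1 2 11)(3 6 4) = [7, 2, 11, 6, 3, 1, 4, 10, 8, 9, 5, 0]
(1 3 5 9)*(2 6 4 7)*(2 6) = (1 3 5 9)(4 7 6) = [0, 3, 2, 5, 7, 9, 4, 6, 8, 1]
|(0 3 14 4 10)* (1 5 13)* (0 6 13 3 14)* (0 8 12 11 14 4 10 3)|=|(0 4 3 8 12 11 14 10 6 13 1 5)|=12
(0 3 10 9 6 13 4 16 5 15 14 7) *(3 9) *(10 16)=(0 9 6 13 4 10 3 16 5 15 14 7)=[9, 1, 2, 16, 10, 15, 13, 0, 8, 6, 3, 11, 12, 4, 7, 14, 5]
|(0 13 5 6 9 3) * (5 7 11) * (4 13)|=|(0 4 13 7 11 5 6 9 3)|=9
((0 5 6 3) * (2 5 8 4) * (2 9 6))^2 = ((0 8 4 9 6 3)(2 5))^2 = (0 4 6)(3 8 9)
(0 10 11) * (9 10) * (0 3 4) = [9, 1, 2, 4, 0, 5, 6, 7, 8, 10, 11, 3] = (0 9 10 11 3 4)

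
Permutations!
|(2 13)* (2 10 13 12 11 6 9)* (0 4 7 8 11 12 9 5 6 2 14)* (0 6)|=|(0 4 7 8 11 2 9 14 6 5)(10 13)|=10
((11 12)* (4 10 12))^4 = (12)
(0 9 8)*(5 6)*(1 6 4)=(0 9 8)(1 6 5 4)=[9, 6, 2, 3, 1, 4, 5, 7, 0, 8]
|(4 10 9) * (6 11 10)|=5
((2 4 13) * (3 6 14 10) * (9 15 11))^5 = (2 13 4)(3 6 14 10)(9 11 15)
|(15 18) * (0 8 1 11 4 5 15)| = 8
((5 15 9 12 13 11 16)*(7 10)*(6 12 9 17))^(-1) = ((5 15 17 6 12 13 11 16)(7 10))^(-1) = (5 16 11 13 12 6 17 15)(7 10)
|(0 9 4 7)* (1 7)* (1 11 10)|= 7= |(0 9 4 11 10 1 7)|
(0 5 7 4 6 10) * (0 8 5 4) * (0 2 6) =(0 4)(2 6 10 8 5 7) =[4, 1, 6, 3, 0, 7, 10, 2, 5, 9, 8]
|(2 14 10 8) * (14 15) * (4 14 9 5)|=8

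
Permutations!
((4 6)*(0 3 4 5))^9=(0 5 6 4 3)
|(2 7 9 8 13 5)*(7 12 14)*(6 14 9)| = |(2 12 9 8 13 5)(6 14 7)| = 6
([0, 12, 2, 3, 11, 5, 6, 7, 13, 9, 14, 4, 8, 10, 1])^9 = (1 13)(4 11)(8 14)(10 12)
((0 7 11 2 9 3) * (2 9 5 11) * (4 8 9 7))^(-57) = (0 9 4 3 8)(2 7 11 5)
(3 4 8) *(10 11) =(3 4 8)(10 11) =[0, 1, 2, 4, 8, 5, 6, 7, 3, 9, 11, 10]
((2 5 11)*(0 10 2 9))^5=(0 9 11 5 2 10)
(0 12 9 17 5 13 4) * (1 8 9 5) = [12, 8, 2, 3, 0, 13, 6, 7, 9, 17, 10, 11, 5, 4, 14, 15, 16, 1] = (0 12 5 13 4)(1 8 9 17)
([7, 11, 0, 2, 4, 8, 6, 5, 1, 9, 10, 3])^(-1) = (0 2 3 11 1 8 5 7)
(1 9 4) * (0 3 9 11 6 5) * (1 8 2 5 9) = (0 3 1 11 6 9 4 8 2 5) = [3, 11, 5, 1, 8, 0, 9, 7, 2, 4, 10, 6]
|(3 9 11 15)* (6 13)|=|(3 9 11 15)(6 13)|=4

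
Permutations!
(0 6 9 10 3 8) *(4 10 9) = [6, 1, 2, 8, 10, 5, 4, 7, 0, 9, 3] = (0 6 4 10 3 8)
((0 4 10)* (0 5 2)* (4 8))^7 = (0 8 4 10 5 2)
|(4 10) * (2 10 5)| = 4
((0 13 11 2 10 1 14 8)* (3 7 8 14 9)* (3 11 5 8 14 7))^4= (14)(1 10 2 11 9)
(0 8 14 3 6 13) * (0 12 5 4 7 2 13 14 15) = (0 8 15)(2 13 12 5 4 7)(3 6 14) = [8, 1, 13, 6, 7, 4, 14, 2, 15, 9, 10, 11, 5, 12, 3, 0]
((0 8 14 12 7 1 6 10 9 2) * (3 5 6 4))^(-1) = (0 2 9 10 6 5 3 4 1 7 12 14 8)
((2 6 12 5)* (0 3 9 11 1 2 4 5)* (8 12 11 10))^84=((0 3 9 10 8 12)(1 2 6 11)(4 5))^84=(12)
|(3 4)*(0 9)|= 2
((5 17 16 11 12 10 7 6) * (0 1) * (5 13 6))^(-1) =((0 1)(5 17 16 11 12 10 7)(6 13))^(-1) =(0 1)(5 7 10 12 11 16 17)(6 13)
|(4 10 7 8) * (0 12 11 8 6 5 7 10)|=15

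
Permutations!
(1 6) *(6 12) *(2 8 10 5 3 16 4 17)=(1 12 6)(2 8 10 5 3 16 4 17)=[0, 12, 8, 16, 17, 3, 1, 7, 10, 9, 5, 11, 6, 13, 14, 15, 4, 2]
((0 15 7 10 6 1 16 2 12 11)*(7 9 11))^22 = ((0 15 9 11)(1 16 2 12 7 10 6))^22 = (0 9)(1 16 2 12 7 10 6)(11 15)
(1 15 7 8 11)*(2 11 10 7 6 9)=(1 15 6 9 2 11)(7 8 10)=[0, 15, 11, 3, 4, 5, 9, 8, 10, 2, 7, 1, 12, 13, 14, 6]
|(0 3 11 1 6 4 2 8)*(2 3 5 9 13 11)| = |(0 5 9 13 11 1 6 4 3 2 8)| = 11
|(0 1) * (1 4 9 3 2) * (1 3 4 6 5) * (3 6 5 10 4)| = 6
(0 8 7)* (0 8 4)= (0 4)(7 8)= [4, 1, 2, 3, 0, 5, 6, 8, 7]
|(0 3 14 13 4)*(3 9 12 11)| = |(0 9 12 11 3 14 13 4)| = 8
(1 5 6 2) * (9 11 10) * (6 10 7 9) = (1 5 10 6 2)(7 9 11) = [0, 5, 1, 3, 4, 10, 2, 9, 8, 11, 6, 7]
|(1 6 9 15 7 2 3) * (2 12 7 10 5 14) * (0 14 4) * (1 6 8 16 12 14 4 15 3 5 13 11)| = 12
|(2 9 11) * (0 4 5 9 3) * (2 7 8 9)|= |(0 4 5 2 3)(7 8 9 11)|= 20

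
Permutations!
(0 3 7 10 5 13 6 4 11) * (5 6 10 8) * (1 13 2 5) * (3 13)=(0 13 10 6 4 11)(1 3 7 8)(2 5)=[13, 3, 5, 7, 11, 2, 4, 8, 1, 9, 6, 0, 12, 10]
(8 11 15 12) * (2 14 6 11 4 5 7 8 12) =(2 14 6 11 15)(4 5 7 8) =[0, 1, 14, 3, 5, 7, 11, 8, 4, 9, 10, 15, 12, 13, 6, 2]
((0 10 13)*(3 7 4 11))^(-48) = (13)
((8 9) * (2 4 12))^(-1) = (2 12 4)(8 9)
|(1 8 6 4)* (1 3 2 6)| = |(1 8)(2 6 4 3)| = 4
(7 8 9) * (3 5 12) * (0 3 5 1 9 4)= (0 3 1 9 7 8 4)(5 12)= [3, 9, 2, 1, 0, 12, 6, 8, 4, 7, 10, 11, 5]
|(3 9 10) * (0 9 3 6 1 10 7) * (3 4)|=|(0 9 7)(1 10 6)(3 4)|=6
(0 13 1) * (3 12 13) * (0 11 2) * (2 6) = (0 3 12 13 1 11 6 2) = [3, 11, 0, 12, 4, 5, 2, 7, 8, 9, 10, 6, 13, 1]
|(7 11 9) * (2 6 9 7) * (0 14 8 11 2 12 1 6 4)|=28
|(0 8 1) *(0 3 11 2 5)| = 7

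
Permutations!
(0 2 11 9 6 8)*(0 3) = (0 2 11 9 6 8 3) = [2, 1, 11, 0, 4, 5, 8, 7, 3, 6, 10, 9]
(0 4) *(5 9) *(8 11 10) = (0 4)(5 9)(8 11 10) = [4, 1, 2, 3, 0, 9, 6, 7, 11, 5, 8, 10]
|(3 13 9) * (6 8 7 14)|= 12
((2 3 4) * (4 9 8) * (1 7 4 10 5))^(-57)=(1 8 2)(3 7 10)(4 5 9)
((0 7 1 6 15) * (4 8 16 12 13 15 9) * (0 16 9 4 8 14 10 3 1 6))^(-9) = ((0 7 6 4 14 10 3 1)(8 9)(12 13 15 16))^(-9) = (0 1 3 10 14 4 6 7)(8 9)(12 16 15 13)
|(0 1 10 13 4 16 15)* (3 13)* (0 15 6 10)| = 6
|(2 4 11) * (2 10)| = |(2 4 11 10)| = 4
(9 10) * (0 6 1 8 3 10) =(0 6 1 8 3 10 9) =[6, 8, 2, 10, 4, 5, 1, 7, 3, 0, 9]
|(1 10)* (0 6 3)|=6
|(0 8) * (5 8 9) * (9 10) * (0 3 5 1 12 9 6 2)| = 12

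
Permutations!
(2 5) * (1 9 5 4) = (1 9 5 2 4) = [0, 9, 4, 3, 1, 2, 6, 7, 8, 5]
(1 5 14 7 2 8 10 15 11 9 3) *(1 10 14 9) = (1 5 9 3 10 15 11)(2 8 14 7) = [0, 5, 8, 10, 4, 9, 6, 2, 14, 3, 15, 1, 12, 13, 7, 11]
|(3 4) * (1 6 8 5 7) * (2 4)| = |(1 6 8 5 7)(2 4 3)| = 15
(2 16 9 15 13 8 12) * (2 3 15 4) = [0, 1, 16, 15, 2, 5, 6, 7, 12, 4, 10, 11, 3, 8, 14, 13, 9] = (2 16 9 4)(3 15 13 8 12)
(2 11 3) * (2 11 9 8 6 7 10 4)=(2 9 8 6 7 10 4)(3 11)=[0, 1, 9, 11, 2, 5, 7, 10, 6, 8, 4, 3]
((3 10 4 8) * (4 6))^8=((3 10 6 4 8))^8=(3 4 10 8 6)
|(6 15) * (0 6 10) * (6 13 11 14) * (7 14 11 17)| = 8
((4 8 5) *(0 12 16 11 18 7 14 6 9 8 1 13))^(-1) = (0 13 1 4 5 8 9 6 14 7 18 11 16 12)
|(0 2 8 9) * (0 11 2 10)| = 4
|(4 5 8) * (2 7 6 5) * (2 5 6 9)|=3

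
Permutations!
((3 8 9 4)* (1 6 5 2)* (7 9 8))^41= ((1 6 5 2)(3 7 9 4))^41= (1 6 5 2)(3 7 9 4)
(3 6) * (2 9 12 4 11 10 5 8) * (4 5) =[0, 1, 9, 6, 11, 8, 3, 7, 2, 12, 4, 10, 5] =(2 9 12 5 8)(3 6)(4 11 10)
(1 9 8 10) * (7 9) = [0, 7, 2, 3, 4, 5, 6, 9, 10, 8, 1] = (1 7 9 8 10)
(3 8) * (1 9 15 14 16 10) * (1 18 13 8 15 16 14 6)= (1 9 16 10 18 13 8 3 15 6)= [0, 9, 2, 15, 4, 5, 1, 7, 3, 16, 18, 11, 12, 8, 14, 6, 10, 17, 13]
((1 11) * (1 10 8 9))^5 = ((1 11 10 8 9))^5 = (11)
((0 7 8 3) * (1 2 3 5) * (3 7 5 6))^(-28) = ((0 5 1 2 7 8 6 3))^(-28) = (0 7)(1 6)(2 3)(5 8)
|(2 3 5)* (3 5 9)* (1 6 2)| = |(1 6 2 5)(3 9)| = 4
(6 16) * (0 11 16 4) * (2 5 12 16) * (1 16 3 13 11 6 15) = (0 6 4)(1 16 15)(2 5 12 3 13 11) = [6, 16, 5, 13, 0, 12, 4, 7, 8, 9, 10, 2, 3, 11, 14, 1, 15]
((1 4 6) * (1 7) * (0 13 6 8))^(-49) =((0 13 6 7 1 4 8))^(-49) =(13)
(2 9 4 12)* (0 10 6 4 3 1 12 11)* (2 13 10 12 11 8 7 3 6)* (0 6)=(0 12 13 10 2 9)(1 11 6 4 8 7 3)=[12, 11, 9, 1, 8, 5, 4, 3, 7, 0, 2, 6, 13, 10]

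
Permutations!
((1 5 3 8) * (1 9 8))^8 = (9)(1 3 5)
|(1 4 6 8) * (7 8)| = |(1 4 6 7 8)| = 5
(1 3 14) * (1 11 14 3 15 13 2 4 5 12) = (1 15 13 2 4 5 12)(11 14) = [0, 15, 4, 3, 5, 12, 6, 7, 8, 9, 10, 14, 1, 2, 11, 13]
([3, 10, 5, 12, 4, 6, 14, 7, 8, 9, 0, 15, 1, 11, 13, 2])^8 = [1, 3, 5, 10, 4, 6, 14, 7, 8, 9, 12, 15, 0, 11, 13, 2]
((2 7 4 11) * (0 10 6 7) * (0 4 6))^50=(2 11 4)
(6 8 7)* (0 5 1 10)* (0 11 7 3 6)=[5, 10, 2, 6, 4, 1, 8, 0, 3, 9, 11, 7]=(0 5 1 10 11 7)(3 6 8)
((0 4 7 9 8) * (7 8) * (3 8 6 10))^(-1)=(0 8 3 10 6 4)(7 9)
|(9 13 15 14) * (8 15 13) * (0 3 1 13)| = 4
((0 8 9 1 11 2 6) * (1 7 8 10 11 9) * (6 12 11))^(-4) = (0 6 10)(2 11 12)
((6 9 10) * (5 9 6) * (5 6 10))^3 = (5 9)(6 10)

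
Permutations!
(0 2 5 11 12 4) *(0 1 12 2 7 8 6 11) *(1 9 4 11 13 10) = (0 7 8 6 13 10 1 12 11 2 5)(4 9) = [7, 12, 5, 3, 9, 0, 13, 8, 6, 4, 1, 2, 11, 10]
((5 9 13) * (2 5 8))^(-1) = ((2 5 9 13 8))^(-1) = (2 8 13 9 5)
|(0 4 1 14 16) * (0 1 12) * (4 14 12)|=|(0 14 16 1 12)|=5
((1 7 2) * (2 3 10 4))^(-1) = (1 2 4 10 3 7)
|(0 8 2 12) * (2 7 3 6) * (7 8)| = 6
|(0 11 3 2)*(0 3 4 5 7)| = 10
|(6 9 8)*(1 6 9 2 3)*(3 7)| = 10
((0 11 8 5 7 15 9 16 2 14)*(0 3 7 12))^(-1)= (0 12 5 8 11)(2 16 9 15 7 3 14)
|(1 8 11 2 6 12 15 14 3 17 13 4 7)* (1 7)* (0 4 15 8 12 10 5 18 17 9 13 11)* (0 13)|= 70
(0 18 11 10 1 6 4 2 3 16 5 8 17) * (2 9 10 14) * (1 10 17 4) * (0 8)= (0 18 11 14 2 3 16 5)(1 6)(4 9 17 8)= [18, 6, 3, 16, 9, 0, 1, 7, 4, 17, 10, 14, 12, 13, 2, 15, 5, 8, 11]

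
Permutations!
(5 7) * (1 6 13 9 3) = (1 6 13 9 3)(5 7) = [0, 6, 2, 1, 4, 7, 13, 5, 8, 3, 10, 11, 12, 9]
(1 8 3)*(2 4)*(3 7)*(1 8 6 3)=[0, 6, 4, 8, 2, 5, 3, 1, 7]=(1 6 3 8 7)(2 4)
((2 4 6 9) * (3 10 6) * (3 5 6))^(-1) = (2 9 6 5 4)(3 10)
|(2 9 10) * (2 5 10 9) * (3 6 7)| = 6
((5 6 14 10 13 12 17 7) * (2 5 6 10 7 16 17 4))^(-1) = (2 4 12 13 10 5)(6 7 14)(16 17)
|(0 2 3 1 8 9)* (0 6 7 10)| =|(0 2 3 1 8 9 6 7 10)| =9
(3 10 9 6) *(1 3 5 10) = (1 3)(5 10 9 6) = [0, 3, 2, 1, 4, 10, 5, 7, 8, 6, 9]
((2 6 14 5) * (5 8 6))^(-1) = (2 5)(6 8 14)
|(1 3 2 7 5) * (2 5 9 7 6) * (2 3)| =|(1 2 6 3 5)(7 9)| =10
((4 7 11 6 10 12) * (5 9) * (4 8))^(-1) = ((4 7 11 6 10 12 8)(5 9))^(-1) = (4 8 12 10 6 11 7)(5 9)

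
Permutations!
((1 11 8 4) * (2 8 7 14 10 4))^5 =(1 4 10 14 7 11)(2 8)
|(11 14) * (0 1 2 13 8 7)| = |(0 1 2 13 8 7)(11 14)| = 6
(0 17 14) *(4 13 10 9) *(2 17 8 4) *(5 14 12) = [8, 1, 17, 3, 13, 14, 6, 7, 4, 2, 9, 11, 5, 10, 0, 15, 16, 12] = (0 8 4 13 10 9 2 17 12 5 14)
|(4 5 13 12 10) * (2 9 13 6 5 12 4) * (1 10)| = 14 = |(1 10 2 9 13 4 12)(5 6)|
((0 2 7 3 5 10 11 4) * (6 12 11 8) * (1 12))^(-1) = (0 4 11 12 1 6 8 10 5 3 7 2)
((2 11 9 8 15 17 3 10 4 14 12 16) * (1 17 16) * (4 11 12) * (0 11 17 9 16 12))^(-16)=((0 11 16 2)(1 9 8 15 12)(3 10 17)(4 14))^(-16)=(1 12 15 8 9)(3 17 10)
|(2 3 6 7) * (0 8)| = 4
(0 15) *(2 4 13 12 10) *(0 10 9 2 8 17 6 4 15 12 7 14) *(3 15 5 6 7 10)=(0 12 9 2 5 6 4 13 10 8 17 7 14)(3 15)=[12, 1, 5, 15, 13, 6, 4, 14, 17, 2, 8, 11, 9, 10, 0, 3, 16, 7]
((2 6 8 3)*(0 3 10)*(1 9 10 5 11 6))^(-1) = ((0 3 2 1 9 10)(5 11 6 8))^(-1) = (0 10 9 1 2 3)(5 8 6 11)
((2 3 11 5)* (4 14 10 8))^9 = (2 3 11 5)(4 14 10 8) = ((2 3 11 5)(4 14 10 8))^9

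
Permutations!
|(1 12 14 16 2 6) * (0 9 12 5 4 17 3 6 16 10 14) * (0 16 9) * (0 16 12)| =|(0 16 2 9)(1 5 4 17 3 6)(10 14)| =12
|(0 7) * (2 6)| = 2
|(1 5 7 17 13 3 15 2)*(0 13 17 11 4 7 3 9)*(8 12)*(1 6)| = 6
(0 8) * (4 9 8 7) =[7, 1, 2, 3, 9, 5, 6, 4, 0, 8] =(0 7 4 9 8)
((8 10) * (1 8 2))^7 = ((1 8 10 2))^7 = (1 2 10 8)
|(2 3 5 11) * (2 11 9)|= |(11)(2 3 5 9)|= 4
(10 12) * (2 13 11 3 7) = (2 13 11 3 7)(10 12) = [0, 1, 13, 7, 4, 5, 6, 2, 8, 9, 12, 3, 10, 11]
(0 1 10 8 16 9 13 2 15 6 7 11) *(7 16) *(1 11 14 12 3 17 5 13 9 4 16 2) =(0 11)(1 10 8 7 14 12 3 17 5 13)(2 15 6)(4 16) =[11, 10, 15, 17, 16, 13, 2, 14, 7, 9, 8, 0, 3, 1, 12, 6, 4, 5]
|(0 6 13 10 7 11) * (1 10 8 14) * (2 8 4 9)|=12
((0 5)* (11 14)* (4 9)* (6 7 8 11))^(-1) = ((0 5)(4 9)(6 7 8 11 14))^(-1) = (0 5)(4 9)(6 14 11 8 7)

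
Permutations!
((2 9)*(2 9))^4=(9)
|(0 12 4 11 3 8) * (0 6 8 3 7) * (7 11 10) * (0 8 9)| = |(0 12 4 10 7 8 6 9)| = 8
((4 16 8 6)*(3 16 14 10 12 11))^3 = (3 6 10)(4 12 16)(8 14 11)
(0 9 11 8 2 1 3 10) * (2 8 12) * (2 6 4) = (0 9 11 12 6 4 2 1 3 10) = [9, 3, 1, 10, 2, 5, 4, 7, 8, 11, 0, 12, 6]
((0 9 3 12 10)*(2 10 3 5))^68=((0 9 5 2 10)(3 12))^68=(12)(0 2 9 10 5)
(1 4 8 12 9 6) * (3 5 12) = [0, 4, 2, 5, 8, 12, 1, 7, 3, 6, 10, 11, 9] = (1 4 8 3 5 12 9 6)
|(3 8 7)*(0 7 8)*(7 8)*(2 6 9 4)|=4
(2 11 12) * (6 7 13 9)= (2 11 12)(6 7 13 9)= [0, 1, 11, 3, 4, 5, 7, 13, 8, 6, 10, 12, 2, 9]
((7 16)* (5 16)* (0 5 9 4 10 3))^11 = (0 7 10 5 9 3 16 4)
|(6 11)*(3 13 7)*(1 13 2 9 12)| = 14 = |(1 13 7 3 2 9 12)(6 11)|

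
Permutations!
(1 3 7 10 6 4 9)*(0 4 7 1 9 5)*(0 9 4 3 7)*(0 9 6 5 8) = (0 3 1 7 10 5 6 9 4 8) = [3, 7, 2, 1, 8, 6, 9, 10, 0, 4, 5]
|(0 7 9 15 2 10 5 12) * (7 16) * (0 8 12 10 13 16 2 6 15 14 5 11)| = 10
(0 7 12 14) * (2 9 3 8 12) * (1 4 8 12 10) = (0 7 2 9 3 12 14)(1 4 8 10) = [7, 4, 9, 12, 8, 5, 6, 2, 10, 3, 1, 11, 14, 13, 0]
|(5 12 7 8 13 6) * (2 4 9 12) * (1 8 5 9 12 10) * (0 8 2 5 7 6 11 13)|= 14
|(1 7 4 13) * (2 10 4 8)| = |(1 7 8 2 10 4 13)| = 7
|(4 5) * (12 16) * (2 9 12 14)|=|(2 9 12 16 14)(4 5)|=10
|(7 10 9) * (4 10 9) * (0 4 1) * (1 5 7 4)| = |(0 1)(4 10 5 7 9)| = 10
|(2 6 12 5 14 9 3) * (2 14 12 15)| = |(2 6 15)(3 14 9)(5 12)| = 6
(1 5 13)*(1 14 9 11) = (1 5 13 14 9 11) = [0, 5, 2, 3, 4, 13, 6, 7, 8, 11, 10, 1, 12, 14, 9]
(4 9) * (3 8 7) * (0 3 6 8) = [3, 1, 2, 0, 9, 5, 8, 6, 7, 4] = (0 3)(4 9)(6 8 7)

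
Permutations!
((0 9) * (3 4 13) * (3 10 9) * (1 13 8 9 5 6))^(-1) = ((0 3 4 8 9)(1 13 10 5 6))^(-1) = (0 9 8 4 3)(1 6 5 10 13)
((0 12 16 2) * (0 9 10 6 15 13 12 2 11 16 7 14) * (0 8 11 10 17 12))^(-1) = ((0 2 9 17 12 7 14 8 11 16 10 6 15 13))^(-1) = (0 13 15 6 10 16 11 8 14 7 12 17 9 2)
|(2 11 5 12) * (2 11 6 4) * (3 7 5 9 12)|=3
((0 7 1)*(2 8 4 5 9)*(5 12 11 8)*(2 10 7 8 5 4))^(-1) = ((0 8 2 4 12 11 5 9 10 7 1))^(-1) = (0 1 7 10 9 5 11 12 4 2 8)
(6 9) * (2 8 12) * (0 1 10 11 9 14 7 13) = (0 1 10 11 9 6 14 7 13)(2 8 12) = [1, 10, 8, 3, 4, 5, 14, 13, 12, 6, 11, 9, 2, 0, 7]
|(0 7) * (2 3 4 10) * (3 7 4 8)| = 10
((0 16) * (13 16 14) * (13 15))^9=((0 14 15 13 16))^9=(0 16 13 15 14)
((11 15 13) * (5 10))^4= (11 15 13)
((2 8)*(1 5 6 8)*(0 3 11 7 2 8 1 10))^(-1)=((0 3 11 7 2 10)(1 5 6))^(-1)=(0 10 2 7 11 3)(1 6 5)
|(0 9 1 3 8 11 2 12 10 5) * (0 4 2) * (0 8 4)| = 18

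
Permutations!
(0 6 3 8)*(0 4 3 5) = (0 6 5)(3 8 4) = [6, 1, 2, 8, 3, 0, 5, 7, 4]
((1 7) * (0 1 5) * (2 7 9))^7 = (0 1 9 2 7 5)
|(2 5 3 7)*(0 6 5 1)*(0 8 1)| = 6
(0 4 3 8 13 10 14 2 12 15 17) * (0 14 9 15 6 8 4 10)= (0 10 9 15 17 14 2 12 6 8 13)(3 4)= [10, 1, 12, 4, 3, 5, 8, 7, 13, 15, 9, 11, 6, 0, 2, 17, 16, 14]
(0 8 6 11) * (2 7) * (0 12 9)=(0 8 6 11 12 9)(2 7)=[8, 1, 7, 3, 4, 5, 11, 2, 6, 0, 10, 12, 9]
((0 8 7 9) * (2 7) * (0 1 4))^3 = (0 7 4 2 1 8 9)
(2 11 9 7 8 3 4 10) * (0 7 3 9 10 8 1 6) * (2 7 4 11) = (0 4 8 9 3 11 10 7 1 6) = [4, 6, 2, 11, 8, 5, 0, 1, 9, 3, 7, 10]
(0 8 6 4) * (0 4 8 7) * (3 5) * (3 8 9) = (0 7)(3 5 8 6 9) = [7, 1, 2, 5, 4, 8, 9, 0, 6, 3]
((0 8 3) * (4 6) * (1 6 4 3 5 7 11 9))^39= ((0 8 5 7 11 9 1 6 3))^39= (0 7 1)(3 5 9)(6 8 11)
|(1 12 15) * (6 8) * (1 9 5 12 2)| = 4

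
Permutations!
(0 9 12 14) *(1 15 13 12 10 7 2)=(0 9 10 7 2 1 15 13 12 14)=[9, 15, 1, 3, 4, 5, 6, 2, 8, 10, 7, 11, 14, 12, 0, 13]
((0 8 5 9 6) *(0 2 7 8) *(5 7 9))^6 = (9)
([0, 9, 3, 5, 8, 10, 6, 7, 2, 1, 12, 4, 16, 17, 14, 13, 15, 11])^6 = [0, 1, 15, 13, 12, 17, 6, 7, 16, 9, 11, 10, 4, 3, 14, 2, 8, 5]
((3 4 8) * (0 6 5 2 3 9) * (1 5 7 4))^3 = ((0 6 7 4 8 9)(1 5 2 3))^3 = (0 4)(1 3 2 5)(6 8)(7 9)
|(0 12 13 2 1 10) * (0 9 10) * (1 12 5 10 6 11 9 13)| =21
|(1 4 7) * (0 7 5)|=5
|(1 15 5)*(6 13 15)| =5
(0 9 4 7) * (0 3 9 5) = [5, 1, 2, 9, 7, 0, 6, 3, 8, 4] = (0 5)(3 9 4 7)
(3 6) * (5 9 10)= (3 6)(5 9 10)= [0, 1, 2, 6, 4, 9, 3, 7, 8, 10, 5]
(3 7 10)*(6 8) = (3 7 10)(6 8) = [0, 1, 2, 7, 4, 5, 8, 10, 6, 9, 3]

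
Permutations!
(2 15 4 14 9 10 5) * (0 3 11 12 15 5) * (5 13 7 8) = (0 3 11 12 15 4 14 9 10)(2 13 7 8 5) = [3, 1, 13, 11, 14, 2, 6, 8, 5, 10, 0, 12, 15, 7, 9, 4]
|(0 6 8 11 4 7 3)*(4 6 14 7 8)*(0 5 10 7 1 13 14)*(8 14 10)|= 11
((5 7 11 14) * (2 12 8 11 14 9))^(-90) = ((2 12 8 11 9)(5 7 14))^(-90) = (14)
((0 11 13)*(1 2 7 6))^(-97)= (0 13 11)(1 6 7 2)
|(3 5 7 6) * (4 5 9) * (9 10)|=|(3 10 9 4 5 7 6)|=7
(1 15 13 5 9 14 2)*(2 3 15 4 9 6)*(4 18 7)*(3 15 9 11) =[0, 18, 1, 9, 11, 6, 2, 4, 8, 14, 10, 3, 12, 5, 15, 13, 16, 17, 7] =(1 18 7 4 11 3 9 14 15 13 5 6 2)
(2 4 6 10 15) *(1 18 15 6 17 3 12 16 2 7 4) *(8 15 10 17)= (1 18 10 6 17 3 12 16 2)(4 8 15 7)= [0, 18, 1, 12, 8, 5, 17, 4, 15, 9, 6, 11, 16, 13, 14, 7, 2, 3, 10]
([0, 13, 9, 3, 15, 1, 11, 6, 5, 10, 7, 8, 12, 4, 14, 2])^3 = (1 15 10 11)(2 7 8 13)(4 9 6 5)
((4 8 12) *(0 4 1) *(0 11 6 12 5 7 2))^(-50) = ((0 4 8 5 7 2)(1 11 6 12))^(-50) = (0 7 8)(1 6)(2 5 4)(11 12)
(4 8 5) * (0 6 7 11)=(0 6 7 11)(4 8 5)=[6, 1, 2, 3, 8, 4, 7, 11, 5, 9, 10, 0]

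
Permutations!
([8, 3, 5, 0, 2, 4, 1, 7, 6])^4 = [3, 6, 5, 1, 2, 4, 8, 7, 0]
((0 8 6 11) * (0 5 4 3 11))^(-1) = (0 6 8)(3 4 5 11)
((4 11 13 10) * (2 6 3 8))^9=(2 6 3 8)(4 11 13 10)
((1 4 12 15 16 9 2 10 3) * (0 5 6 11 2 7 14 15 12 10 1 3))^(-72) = (7 16 14 9 15)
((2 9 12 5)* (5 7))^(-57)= ((2 9 12 7 5))^(-57)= (2 7 9 5 12)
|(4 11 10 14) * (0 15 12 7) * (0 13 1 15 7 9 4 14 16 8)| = |(0 7 13 1 15 12 9 4 11 10 16 8)| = 12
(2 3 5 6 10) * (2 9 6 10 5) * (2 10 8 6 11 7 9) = (2 3 10)(5 8 6)(7 9 11) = [0, 1, 3, 10, 4, 8, 5, 9, 6, 11, 2, 7]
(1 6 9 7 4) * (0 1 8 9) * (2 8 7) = (0 1 6)(2 8 9)(4 7) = [1, 6, 8, 3, 7, 5, 0, 4, 9, 2]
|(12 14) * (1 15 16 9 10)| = |(1 15 16 9 10)(12 14)| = 10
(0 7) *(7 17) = (0 17 7) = [17, 1, 2, 3, 4, 5, 6, 0, 8, 9, 10, 11, 12, 13, 14, 15, 16, 7]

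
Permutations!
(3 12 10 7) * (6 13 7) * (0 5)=[5, 1, 2, 12, 4, 0, 13, 3, 8, 9, 6, 11, 10, 7]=(0 5)(3 12 10 6 13 7)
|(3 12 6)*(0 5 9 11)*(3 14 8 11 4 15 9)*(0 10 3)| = |(0 5)(3 12 6 14 8 11 10)(4 15 9)| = 42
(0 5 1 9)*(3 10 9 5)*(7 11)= (0 3 10 9)(1 5)(7 11)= [3, 5, 2, 10, 4, 1, 6, 11, 8, 0, 9, 7]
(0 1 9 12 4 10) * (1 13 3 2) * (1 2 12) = [13, 9, 2, 12, 10, 5, 6, 7, 8, 1, 0, 11, 4, 3] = (0 13 3 12 4 10)(1 9)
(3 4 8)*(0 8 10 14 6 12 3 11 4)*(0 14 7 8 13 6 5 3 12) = (0 13 6)(3 14 5)(4 10 7 8 11) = [13, 1, 2, 14, 10, 3, 0, 8, 11, 9, 7, 4, 12, 6, 5]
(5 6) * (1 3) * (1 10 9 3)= (3 10 9)(5 6)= [0, 1, 2, 10, 4, 6, 5, 7, 8, 3, 9]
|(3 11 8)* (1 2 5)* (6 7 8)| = 15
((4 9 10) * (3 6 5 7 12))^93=((3 6 5 7 12)(4 9 10))^93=(3 7 6 12 5)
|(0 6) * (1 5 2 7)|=|(0 6)(1 5 2 7)|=4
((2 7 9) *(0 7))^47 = (0 2 9 7)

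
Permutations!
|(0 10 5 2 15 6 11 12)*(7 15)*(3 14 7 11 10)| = 11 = |(0 3 14 7 15 6 10 5 2 11 12)|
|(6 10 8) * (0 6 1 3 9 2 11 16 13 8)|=24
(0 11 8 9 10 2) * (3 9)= (0 11 8 3 9 10 2)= [11, 1, 0, 9, 4, 5, 6, 7, 3, 10, 2, 8]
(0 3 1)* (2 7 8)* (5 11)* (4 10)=(0 3 1)(2 7 8)(4 10)(5 11)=[3, 0, 7, 1, 10, 11, 6, 8, 2, 9, 4, 5]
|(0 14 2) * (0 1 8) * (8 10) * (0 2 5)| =|(0 14 5)(1 10 8 2)| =12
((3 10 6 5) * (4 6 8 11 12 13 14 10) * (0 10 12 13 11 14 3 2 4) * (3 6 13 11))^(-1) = (0 3 12 14 8 10)(2 5 6 13 4)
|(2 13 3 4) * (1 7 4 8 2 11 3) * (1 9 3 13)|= 9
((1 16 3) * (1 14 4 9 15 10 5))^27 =((1 16 3 14 4 9 15 10 5))^27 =(16)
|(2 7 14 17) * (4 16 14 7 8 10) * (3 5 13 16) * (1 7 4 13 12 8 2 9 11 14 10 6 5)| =12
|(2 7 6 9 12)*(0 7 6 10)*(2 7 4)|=8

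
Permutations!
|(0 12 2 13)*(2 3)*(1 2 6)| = |(0 12 3 6 1 2 13)| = 7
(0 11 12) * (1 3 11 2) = (0 2 1 3 11 12) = [2, 3, 1, 11, 4, 5, 6, 7, 8, 9, 10, 12, 0]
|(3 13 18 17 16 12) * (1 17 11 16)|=6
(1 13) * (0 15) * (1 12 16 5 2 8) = (0 15)(1 13 12 16 5 2 8) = [15, 13, 8, 3, 4, 2, 6, 7, 1, 9, 10, 11, 16, 12, 14, 0, 5]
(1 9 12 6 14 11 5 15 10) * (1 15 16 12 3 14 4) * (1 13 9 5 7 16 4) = (1 5 4 13 9 3 14 11 7 16 12 6)(10 15) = [0, 5, 2, 14, 13, 4, 1, 16, 8, 3, 15, 7, 6, 9, 11, 10, 12]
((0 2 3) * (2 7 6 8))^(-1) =((0 7 6 8 2 3))^(-1) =(0 3 2 8 6 7)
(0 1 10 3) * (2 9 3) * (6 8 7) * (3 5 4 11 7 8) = (0 1 10 2 9 5 4 11 7 6 3) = [1, 10, 9, 0, 11, 4, 3, 6, 8, 5, 2, 7]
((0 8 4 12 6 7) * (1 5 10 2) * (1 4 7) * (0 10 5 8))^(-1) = (1 6 12 4 2 10 7 8)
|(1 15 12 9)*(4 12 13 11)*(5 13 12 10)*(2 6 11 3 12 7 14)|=|(1 15 7 14 2 6 11 4 10 5 13 3 12 9)|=14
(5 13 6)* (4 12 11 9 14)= (4 12 11 9 14)(5 13 6)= [0, 1, 2, 3, 12, 13, 5, 7, 8, 14, 10, 9, 11, 6, 4]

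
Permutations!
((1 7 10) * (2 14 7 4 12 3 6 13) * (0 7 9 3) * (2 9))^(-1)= ((0 7 10 1 4 12)(2 14)(3 6 13 9))^(-1)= (0 12 4 1 10 7)(2 14)(3 9 13 6)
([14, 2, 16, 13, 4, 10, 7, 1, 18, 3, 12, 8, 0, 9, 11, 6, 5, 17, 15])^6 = [6, 0, 14, 3, 4, 8, 10, 12, 2, 9, 18, 1, 15, 13, 7, 5, 11, 17, 16]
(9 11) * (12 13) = (9 11)(12 13) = [0, 1, 2, 3, 4, 5, 6, 7, 8, 11, 10, 9, 13, 12]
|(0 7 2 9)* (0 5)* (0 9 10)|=|(0 7 2 10)(5 9)|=4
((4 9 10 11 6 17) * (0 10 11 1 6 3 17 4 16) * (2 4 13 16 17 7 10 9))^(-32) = (17)(0 13 1 7 11)(3 9 16 6 10)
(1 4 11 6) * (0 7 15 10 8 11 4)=(0 7 15 10 8 11 6 1)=[7, 0, 2, 3, 4, 5, 1, 15, 11, 9, 8, 6, 12, 13, 14, 10]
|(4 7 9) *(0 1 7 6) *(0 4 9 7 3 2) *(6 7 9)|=|(0 1 3 2)(4 7 9 6)|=4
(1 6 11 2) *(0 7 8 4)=(0 7 8 4)(1 6 11 2)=[7, 6, 1, 3, 0, 5, 11, 8, 4, 9, 10, 2]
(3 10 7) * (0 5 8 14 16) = (0 5 8 14 16)(3 10 7) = [5, 1, 2, 10, 4, 8, 6, 3, 14, 9, 7, 11, 12, 13, 16, 15, 0]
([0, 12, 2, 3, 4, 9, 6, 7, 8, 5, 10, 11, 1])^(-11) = [0, 12, 2, 3, 4, 9, 6, 7, 8, 5, 10, 11, 1]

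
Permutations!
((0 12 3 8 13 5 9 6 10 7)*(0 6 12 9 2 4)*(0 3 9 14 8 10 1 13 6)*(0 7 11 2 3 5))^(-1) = ((0 14 8 6 1 13)(2 4 5 3 10 11)(9 12))^(-1) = (0 13 1 6 8 14)(2 11 10 3 5 4)(9 12)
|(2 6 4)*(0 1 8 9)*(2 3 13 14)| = 12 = |(0 1 8 9)(2 6 4 3 13 14)|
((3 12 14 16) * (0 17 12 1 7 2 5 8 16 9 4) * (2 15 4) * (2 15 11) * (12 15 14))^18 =(0 15)(1 11 5 16)(2 8 3 7)(4 17) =((0 17 15 4)(1 7 11 2 5 8 16 3)(9 14))^18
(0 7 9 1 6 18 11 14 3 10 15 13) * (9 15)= [7, 6, 2, 10, 4, 5, 18, 15, 8, 1, 9, 14, 12, 0, 3, 13, 16, 17, 11]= (0 7 15 13)(1 6 18 11 14 3 10 9)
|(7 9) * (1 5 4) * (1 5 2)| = |(1 2)(4 5)(7 9)| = 2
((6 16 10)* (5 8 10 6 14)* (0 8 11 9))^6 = ((0 8 10 14 5 11 9)(6 16))^6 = (16)(0 9 11 5 14 10 8)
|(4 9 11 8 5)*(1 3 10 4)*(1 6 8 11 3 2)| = 12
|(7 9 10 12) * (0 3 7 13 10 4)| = 15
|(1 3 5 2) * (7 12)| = |(1 3 5 2)(7 12)| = 4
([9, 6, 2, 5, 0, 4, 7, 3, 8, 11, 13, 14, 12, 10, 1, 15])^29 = (15)(0 4 5 3 7 6 1 14 11 9)(10 13)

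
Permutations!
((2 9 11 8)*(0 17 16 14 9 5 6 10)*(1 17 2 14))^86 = (0 2 5 6 10)(1 16 17)(8 9)(11 14)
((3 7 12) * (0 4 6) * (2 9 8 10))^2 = ((0 4 6)(2 9 8 10)(3 7 12))^2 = (0 6 4)(2 8)(3 12 7)(9 10)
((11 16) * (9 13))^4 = (16)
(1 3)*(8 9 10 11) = [0, 3, 2, 1, 4, 5, 6, 7, 9, 10, 11, 8] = (1 3)(8 9 10 11)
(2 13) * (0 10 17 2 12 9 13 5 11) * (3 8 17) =(0 10 3 8 17 2 5 11)(9 13 12) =[10, 1, 5, 8, 4, 11, 6, 7, 17, 13, 3, 0, 9, 12, 14, 15, 16, 2]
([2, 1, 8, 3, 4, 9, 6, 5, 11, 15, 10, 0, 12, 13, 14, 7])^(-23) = [2, 1, 8, 3, 4, 9, 6, 5, 11, 15, 10, 0, 12, 13, 14, 7]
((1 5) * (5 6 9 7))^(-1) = (1 5 7 9 6)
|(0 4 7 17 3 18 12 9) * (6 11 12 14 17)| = |(0 4 7 6 11 12 9)(3 18 14 17)| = 28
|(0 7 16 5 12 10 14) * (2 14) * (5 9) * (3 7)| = 10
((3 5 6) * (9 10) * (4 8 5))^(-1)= (3 6 5 8 4)(9 10)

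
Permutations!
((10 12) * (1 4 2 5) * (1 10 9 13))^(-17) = ((1 4 2 5 10 12 9 13))^(-17) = (1 13 9 12 10 5 2 4)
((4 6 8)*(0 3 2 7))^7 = ((0 3 2 7)(4 6 8))^7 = (0 7 2 3)(4 6 8)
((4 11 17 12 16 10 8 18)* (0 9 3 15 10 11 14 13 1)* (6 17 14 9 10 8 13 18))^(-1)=(0 1 13 10)(3 9 4 18 14 11 16 12 17 6 8 15)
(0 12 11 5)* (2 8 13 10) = [12, 1, 8, 3, 4, 0, 6, 7, 13, 9, 2, 5, 11, 10] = (0 12 11 5)(2 8 13 10)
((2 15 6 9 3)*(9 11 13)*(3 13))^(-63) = (2 6 3 15 11)(9 13)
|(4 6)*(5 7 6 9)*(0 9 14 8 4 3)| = 6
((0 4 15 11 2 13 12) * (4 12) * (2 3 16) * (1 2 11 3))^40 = ((0 12)(1 2 13 4 15 3 16 11))^40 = (16)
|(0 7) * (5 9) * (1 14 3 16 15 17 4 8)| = 8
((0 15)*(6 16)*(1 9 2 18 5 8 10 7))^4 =(1 5)(2 10)(7 18)(8 9)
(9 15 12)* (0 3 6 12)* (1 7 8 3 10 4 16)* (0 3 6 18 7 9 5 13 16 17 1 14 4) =(0 10)(1 9 15 3 18 7 8 6 12 5 13 16 14 4 17) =[10, 9, 2, 18, 17, 13, 12, 8, 6, 15, 0, 11, 5, 16, 4, 3, 14, 1, 7]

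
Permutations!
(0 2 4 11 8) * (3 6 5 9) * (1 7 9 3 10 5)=(0 2 4 11 8)(1 7 9 10 5 3 6)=[2, 7, 4, 6, 11, 3, 1, 9, 0, 10, 5, 8]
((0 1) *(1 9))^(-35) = ((0 9 1))^(-35) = (0 9 1)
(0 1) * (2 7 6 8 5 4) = (0 1)(2 7 6 8 5 4) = [1, 0, 7, 3, 2, 4, 8, 6, 5]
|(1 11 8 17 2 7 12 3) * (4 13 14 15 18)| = |(1 11 8 17 2 7 12 3)(4 13 14 15 18)| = 40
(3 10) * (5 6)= (3 10)(5 6)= [0, 1, 2, 10, 4, 6, 5, 7, 8, 9, 3]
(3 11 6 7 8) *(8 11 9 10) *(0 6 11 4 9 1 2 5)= (11)(0 6 7 4 9 10 8 3 1 2 5)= [6, 2, 5, 1, 9, 0, 7, 4, 3, 10, 8, 11]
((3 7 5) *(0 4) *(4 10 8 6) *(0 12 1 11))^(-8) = ((0 10 8 6 4 12 1 11)(3 7 5))^(-8) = (12)(3 7 5)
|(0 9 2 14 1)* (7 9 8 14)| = 12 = |(0 8 14 1)(2 7 9)|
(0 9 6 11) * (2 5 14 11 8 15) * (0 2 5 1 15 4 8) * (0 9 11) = [11, 15, 1, 3, 8, 14, 9, 7, 4, 6, 10, 2, 12, 13, 0, 5] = (0 11 2 1 15 5 14)(4 8)(6 9)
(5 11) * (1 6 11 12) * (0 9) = (0 9)(1 6 11 5 12) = [9, 6, 2, 3, 4, 12, 11, 7, 8, 0, 10, 5, 1]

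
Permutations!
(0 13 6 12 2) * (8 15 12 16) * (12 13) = (0 12 2)(6 16 8 15 13) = [12, 1, 0, 3, 4, 5, 16, 7, 15, 9, 10, 11, 2, 6, 14, 13, 8]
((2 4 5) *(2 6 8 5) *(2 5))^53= (2 6 4 8 5)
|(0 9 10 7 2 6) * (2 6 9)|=|(0 2 9 10 7 6)|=6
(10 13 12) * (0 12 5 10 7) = (0 12 7)(5 10 13) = [12, 1, 2, 3, 4, 10, 6, 0, 8, 9, 13, 11, 7, 5]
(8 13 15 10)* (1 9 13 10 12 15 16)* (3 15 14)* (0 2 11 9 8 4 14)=(0 2 11 9 13 16 1 8 10 4 14 3 15 12)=[2, 8, 11, 15, 14, 5, 6, 7, 10, 13, 4, 9, 0, 16, 3, 12, 1]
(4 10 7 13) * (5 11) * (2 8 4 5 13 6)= (2 8 4 10 7 6)(5 11 13)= [0, 1, 8, 3, 10, 11, 2, 6, 4, 9, 7, 13, 12, 5]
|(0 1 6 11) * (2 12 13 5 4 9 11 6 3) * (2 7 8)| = |(0 1 3 7 8 2 12 13 5 4 9 11)| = 12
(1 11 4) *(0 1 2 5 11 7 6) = (0 1 7 6)(2 5 11 4) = [1, 7, 5, 3, 2, 11, 0, 6, 8, 9, 10, 4]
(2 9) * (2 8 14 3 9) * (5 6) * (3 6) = [0, 1, 2, 9, 4, 3, 5, 7, 14, 8, 10, 11, 12, 13, 6] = (3 9 8 14 6 5)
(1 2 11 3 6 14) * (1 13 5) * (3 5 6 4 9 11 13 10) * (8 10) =(1 2 13 6 14 8 10 3 4 9 11 5) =[0, 2, 13, 4, 9, 1, 14, 7, 10, 11, 3, 5, 12, 6, 8]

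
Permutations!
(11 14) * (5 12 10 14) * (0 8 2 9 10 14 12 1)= (0 8 2 9 10 12 14 11 5 1)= [8, 0, 9, 3, 4, 1, 6, 7, 2, 10, 12, 5, 14, 13, 11]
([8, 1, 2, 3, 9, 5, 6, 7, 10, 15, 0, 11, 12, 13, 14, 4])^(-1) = [10, 1, 2, 3, 15, 5, 6, 7, 0, 4, 8, 11, 12, 13, 14, 9]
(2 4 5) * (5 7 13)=(2 4 7 13 5)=[0, 1, 4, 3, 7, 2, 6, 13, 8, 9, 10, 11, 12, 5]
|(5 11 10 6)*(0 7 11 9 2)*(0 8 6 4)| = 5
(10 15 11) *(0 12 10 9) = (0 12 10 15 11 9) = [12, 1, 2, 3, 4, 5, 6, 7, 8, 0, 15, 9, 10, 13, 14, 11]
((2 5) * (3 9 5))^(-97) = ((2 3 9 5))^(-97) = (2 5 9 3)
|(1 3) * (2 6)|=2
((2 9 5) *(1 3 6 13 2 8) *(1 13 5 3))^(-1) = (2 13 8 5 6 3 9)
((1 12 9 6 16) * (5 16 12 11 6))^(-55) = ((1 11 6 12 9 5 16))^(-55) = (1 11 6 12 9 5 16)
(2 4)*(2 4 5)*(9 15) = (2 5)(9 15) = [0, 1, 5, 3, 4, 2, 6, 7, 8, 15, 10, 11, 12, 13, 14, 9]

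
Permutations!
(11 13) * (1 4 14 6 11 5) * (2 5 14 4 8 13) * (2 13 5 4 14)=[0, 8, 4, 3, 14, 1, 11, 7, 5, 9, 10, 13, 12, 2, 6]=(1 8 5)(2 4 14 6 11 13)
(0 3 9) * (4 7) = (0 3 9)(4 7) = [3, 1, 2, 9, 7, 5, 6, 4, 8, 0]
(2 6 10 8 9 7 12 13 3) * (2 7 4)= (2 6 10 8 9 4)(3 7 12 13)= [0, 1, 6, 7, 2, 5, 10, 12, 9, 4, 8, 11, 13, 3]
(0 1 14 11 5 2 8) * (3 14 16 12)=(0 1 16 12 3 14 11 5 2 8)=[1, 16, 8, 14, 4, 2, 6, 7, 0, 9, 10, 5, 3, 13, 11, 15, 12]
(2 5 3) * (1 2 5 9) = [0, 2, 9, 5, 4, 3, 6, 7, 8, 1] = (1 2 9)(3 5)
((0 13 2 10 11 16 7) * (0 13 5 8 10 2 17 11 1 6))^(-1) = (0 6 1 10 8 5)(7 16 11 17 13)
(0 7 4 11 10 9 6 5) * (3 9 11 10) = (0 7 4 10 11 3 9 6 5) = [7, 1, 2, 9, 10, 0, 5, 4, 8, 6, 11, 3]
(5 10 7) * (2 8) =(2 8)(5 10 7) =[0, 1, 8, 3, 4, 10, 6, 5, 2, 9, 7]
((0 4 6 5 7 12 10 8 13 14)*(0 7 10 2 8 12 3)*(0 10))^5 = (0 4 6 5)(2 3 13 12 7 8 10 14)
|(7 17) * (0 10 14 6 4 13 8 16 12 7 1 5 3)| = 14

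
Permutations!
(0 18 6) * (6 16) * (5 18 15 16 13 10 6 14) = (0 15 16 14 5 18 13 10 6) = [15, 1, 2, 3, 4, 18, 0, 7, 8, 9, 6, 11, 12, 10, 5, 16, 14, 17, 13]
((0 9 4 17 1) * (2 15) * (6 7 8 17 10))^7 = (0 17 7 10 9 1 8 6 4)(2 15)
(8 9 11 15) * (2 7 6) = (2 7 6)(8 9 11 15) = [0, 1, 7, 3, 4, 5, 2, 6, 9, 11, 10, 15, 12, 13, 14, 8]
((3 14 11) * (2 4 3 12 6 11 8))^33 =((2 4 3 14 8)(6 11 12))^33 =(2 14 4 8 3)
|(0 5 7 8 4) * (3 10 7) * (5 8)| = 12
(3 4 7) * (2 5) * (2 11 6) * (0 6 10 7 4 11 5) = [6, 1, 0, 11, 4, 5, 2, 3, 8, 9, 7, 10] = (0 6 2)(3 11 10 7)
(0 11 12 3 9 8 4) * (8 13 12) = (0 11 8 4)(3 9 13 12) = [11, 1, 2, 9, 0, 5, 6, 7, 4, 13, 10, 8, 3, 12]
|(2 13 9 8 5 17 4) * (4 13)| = |(2 4)(5 17 13 9 8)| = 10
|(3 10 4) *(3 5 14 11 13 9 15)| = 9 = |(3 10 4 5 14 11 13 9 15)|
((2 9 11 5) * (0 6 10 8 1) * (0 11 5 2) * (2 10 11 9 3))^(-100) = (0 8)(1 6)(5 10)(9 11)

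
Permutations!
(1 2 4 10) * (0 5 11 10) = (0 5 11 10 1 2 4) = [5, 2, 4, 3, 0, 11, 6, 7, 8, 9, 1, 10]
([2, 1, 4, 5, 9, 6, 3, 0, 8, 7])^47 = (0 4 7 2 9)(3 6 5)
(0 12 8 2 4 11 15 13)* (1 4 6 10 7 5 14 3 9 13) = (0 12 8 2 6 10 7 5 14 3 9 13)(1 4 11 15) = [12, 4, 6, 9, 11, 14, 10, 5, 2, 13, 7, 15, 8, 0, 3, 1]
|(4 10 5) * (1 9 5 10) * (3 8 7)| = 12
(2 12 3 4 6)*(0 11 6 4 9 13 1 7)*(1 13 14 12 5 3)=[11, 7, 5, 9, 4, 3, 2, 0, 8, 14, 10, 6, 1, 13, 12]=(0 11 6 2 5 3 9 14 12 1 7)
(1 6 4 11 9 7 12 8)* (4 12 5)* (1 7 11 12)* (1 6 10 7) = (1 10 7 5 4 12 8)(9 11) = [0, 10, 2, 3, 12, 4, 6, 5, 1, 11, 7, 9, 8]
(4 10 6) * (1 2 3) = [0, 2, 3, 1, 10, 5, 4, 7, 8, 9, 6] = (1 2 3)(4 10 6)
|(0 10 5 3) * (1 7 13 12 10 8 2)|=10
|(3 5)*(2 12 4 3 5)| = 4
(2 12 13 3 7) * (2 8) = [0, 1, 12, 7, 4, 5, 6, 8, 2, 9, 10, 11, 13, 3] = (2 12 13 3 7 8)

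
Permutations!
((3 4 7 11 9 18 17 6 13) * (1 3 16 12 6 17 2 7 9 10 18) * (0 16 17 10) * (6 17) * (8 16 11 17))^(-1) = (0 11)(1 9 4 3)(2 18 10 17 7)(6 13)(8 12 16)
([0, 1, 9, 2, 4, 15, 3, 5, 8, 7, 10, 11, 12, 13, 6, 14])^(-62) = [0, 1, 7, 9, 4, 14, 2, 15, 8, 5, 10, 11, 12, 13, 3, 6]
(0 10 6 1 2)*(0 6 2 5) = (0 10 2 6 1 5) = [10, 5, 6, 3, 4, 0, 1, 7, 8, 9, 2]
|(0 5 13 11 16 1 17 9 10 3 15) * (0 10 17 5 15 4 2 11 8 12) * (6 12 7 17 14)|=18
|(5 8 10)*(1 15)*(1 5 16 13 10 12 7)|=6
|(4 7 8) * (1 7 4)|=|(1 7 8)|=3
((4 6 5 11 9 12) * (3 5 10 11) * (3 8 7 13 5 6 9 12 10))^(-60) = (13)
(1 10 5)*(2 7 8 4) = (1 10 5)(2 7 8 4) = [0, 10, 7, 3, 2, 1, 6, 8, 4, 9, 5]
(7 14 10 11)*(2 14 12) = [0, 1, 14, 3, 4, 5, 6, 12, 8, 9, 11, 7, 2, 13, 10] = (2 14 10 11 7 12)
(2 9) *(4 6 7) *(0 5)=(0 5)(2 9)(4 6 7)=[5, 1, 9, 3, 6, 0, 7, 4, 8, 2]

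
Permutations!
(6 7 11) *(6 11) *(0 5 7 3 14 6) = [5, 1, 2, 14, 4, 7, 3, 0, 8, 9, 10, 11, 12, 13, 6] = (0 5 7)(3 14 6)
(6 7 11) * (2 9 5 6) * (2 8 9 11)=(2 11 8 9 5 6 7)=[0, 1, 11, 3, 4, 6, 7, 2, 9, 5, 10, 8]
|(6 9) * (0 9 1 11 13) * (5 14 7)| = |(0 9 6 1 11 13)(5 14 7)| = 6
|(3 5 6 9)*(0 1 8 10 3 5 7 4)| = |(0 1 8 10 3 7 4)(5 6 9)| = 21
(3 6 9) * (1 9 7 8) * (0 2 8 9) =(0 2 8 1)(3 6 7 9) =[2, 0, 8, 6, 4, 5, 7, 9, 1, 3]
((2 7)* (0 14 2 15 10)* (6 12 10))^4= (0 15)(2 12)(6 14)(7 10)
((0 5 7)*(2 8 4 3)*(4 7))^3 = (0 3 7 4 8 5 2)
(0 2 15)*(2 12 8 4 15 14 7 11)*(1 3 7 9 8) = (0 12 1 3 7 11 2 14 9 8 4 15) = [12, 3, 14, 7, 15, 5, 6, 11, 4, 8, 10, 2, 1, 13, 9, 0]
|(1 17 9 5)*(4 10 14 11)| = 4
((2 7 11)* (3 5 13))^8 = (2 11 7)(3 13 5)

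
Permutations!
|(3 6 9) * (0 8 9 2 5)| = |(0 8 9 3 6 2 5)| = 7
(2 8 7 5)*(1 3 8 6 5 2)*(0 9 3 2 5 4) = (0 9 3 8 7 5 1 2 6 4) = [9, 2, 6, 8, 0, 1, 4, 5, 7, 3]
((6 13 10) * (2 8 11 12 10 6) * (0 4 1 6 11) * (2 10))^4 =(0 13 8 6 2 1 12 4 11)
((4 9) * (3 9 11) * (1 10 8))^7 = ((1 10 8)(3 9 4 11))^7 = (1 10 8)(3 11 4 9)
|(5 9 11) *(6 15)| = 6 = |(5 9 11)(6 15)|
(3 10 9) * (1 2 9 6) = (1 2 9 3 10 6) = [0, 2, 9, 10, 4, 5, 1, 7, 8, 3, 6]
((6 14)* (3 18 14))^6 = (3 14)(6 18)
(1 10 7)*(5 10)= (1 5 10 7)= [0, 5, 2, 3, 4, 10, 6, 1, 8, 9, 7]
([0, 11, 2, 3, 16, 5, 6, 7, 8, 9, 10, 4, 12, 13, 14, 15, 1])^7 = [0, 16, 2, 3, 11, 5, 6, 7, 8, 9, 10, 1, 12, 13, 14, 15, 4]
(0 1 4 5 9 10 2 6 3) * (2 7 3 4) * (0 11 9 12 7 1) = (1 2 6 4 5 12 7 3 11 9 10) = [0, 2, 6, 11, 5, 12, 4, 3, 8, 10, 1, 9, 7]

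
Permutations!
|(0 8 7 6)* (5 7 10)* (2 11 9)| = |(0 8 10 5 7 6)(2 11 9)| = 6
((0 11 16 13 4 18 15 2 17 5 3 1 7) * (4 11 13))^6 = (0 15 7 18 1 4 3 16 5 11 17 13 2)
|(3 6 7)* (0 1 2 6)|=6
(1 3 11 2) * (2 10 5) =(1 3 11 10 5 2) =[0, 3, 1, 11, 4, 2, 6, 7, 8, 9, 5, 10]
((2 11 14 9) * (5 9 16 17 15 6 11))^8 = (2 9 5)(6 14 17)(11 16 15)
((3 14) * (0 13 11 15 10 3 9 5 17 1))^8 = ((0 13 11 15 10 3 14 9 5 17 1))^8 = (0 5 3 11 1 9 10 13 17 14 15)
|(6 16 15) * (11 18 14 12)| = 12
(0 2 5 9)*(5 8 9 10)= [2, 1, 8, 3, 4, 10, 6, 7, 9, 0, 5]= (0 2 8 9)(5 10)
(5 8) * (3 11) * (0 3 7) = (0 3 11 7)(5 8) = [3, 1, 2, 11, 4, 8, 6, 0, 5, 9, 10, 7]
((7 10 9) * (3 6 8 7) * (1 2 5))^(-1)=((1 2 5)(3 6 8 7 10 9))^(-1)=(1 5 2)(3 9 10 7 8 6)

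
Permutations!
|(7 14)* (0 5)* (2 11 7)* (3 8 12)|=12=|(0 5)(2 11 7 14)(3 8 12)|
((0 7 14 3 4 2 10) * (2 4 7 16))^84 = (16)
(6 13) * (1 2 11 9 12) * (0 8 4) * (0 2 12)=[8, 12, 11, 3, 2, 5, 13, 7, 4, 0, 10, 9, 1, 6]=(0 8 4 2 11 9)(1 12)(6 13)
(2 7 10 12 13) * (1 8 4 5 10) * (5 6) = [0, 8, 7, 3, 6, 10, 5, 1, 4, 9, 12, 11, 13, 2] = (1 8 4 6 5 10 12 13 2 7)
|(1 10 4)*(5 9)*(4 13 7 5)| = |(1 10 13 7 5 9 4)| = 7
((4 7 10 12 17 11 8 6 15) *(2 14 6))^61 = (2 10 14 12 6 17 15 11 4 8 7)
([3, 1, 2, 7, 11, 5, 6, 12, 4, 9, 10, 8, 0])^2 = (0 7)(3 12)(4 8 11)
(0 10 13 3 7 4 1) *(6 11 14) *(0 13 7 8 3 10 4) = (0 4 1 13 10 7)(3 8)(6 11 14) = [4, 13, 2, 8, 1, 5, 11, 0, 3, 9, 7, 14, 12, 10, 6]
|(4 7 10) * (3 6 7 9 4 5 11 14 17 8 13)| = 10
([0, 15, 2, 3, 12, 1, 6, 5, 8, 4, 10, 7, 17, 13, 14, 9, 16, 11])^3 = (1 4 11)(5 9 17)(7 15 12)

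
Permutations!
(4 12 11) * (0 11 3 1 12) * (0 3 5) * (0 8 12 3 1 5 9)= (0 11 4 1 3 5 8 12 9)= [11, 3, 2, 5, 1, 8, 6, 7, 12, 0, 10, 4, 9]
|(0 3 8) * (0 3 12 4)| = 6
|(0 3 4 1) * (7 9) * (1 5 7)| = |(0 3 4 5 7 9 1)| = 7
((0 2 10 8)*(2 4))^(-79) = (0 4 2 10 8)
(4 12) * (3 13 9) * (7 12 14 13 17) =(3 17 7 12 4 14 13 9) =[0, 1, 2, 17, 14, 5, 6, 12, 8, 3, 10, 11, 4, 9, 13, 15, 16, 7]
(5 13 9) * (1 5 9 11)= (1 5 13 11)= [0, 5, 2, 3, 4, 13, 6, 7, 8, 9, 10, 1, 12, 11]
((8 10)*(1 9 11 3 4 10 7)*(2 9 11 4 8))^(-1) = ((1 11 3 8 7)(2 9 4 10))^(-1) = (1 7 8 3 11)(2 10 4 9)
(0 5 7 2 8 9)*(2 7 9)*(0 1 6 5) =(1 6 5 9)(2 8) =[0, 6, 8, 3, 4, 9, 5, 7, 2, 1]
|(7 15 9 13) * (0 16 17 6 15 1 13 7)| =|(0 16 17 6 15 9 7 1 13)| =9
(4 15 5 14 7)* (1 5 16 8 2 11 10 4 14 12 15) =(1 5 12 15 16 8 2 11 10 4)(7 14) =[0, 5, 11, 3, 1, 12, 6, 14, 2, 9, 4, 10, 15, 13, 7, 16, 8]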